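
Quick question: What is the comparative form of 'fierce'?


Apply comparative formation (ends in e: add -r): 'fierce' -> 'fiercer'.

fiercer


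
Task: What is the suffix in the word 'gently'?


The word 'gently' = 'gentle' (root) + '-ly' (suffix). The suffix is '-ly'.

ly


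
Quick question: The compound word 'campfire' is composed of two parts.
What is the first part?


Split 'campfire' into 'camp' + 'fire'. The first part is 'camp'.

camp


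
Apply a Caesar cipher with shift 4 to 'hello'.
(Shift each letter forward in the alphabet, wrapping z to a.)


Shift each letter by 4: h -> l, e -> i, l -> p, l -> p, o -> s. Result: 'lipps'.

lipps


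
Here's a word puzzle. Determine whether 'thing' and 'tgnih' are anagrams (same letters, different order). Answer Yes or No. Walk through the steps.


Sorted letters of 'thing': 'ghint'
Sorted letters of 'tgnih': 'ghint'
They match.

Yes


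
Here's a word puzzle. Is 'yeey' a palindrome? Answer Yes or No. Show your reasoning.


Forward: 'yeey'
Reversed: 'yeey'
They are identical.

Yes


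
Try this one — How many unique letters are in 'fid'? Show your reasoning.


Unique letters in 'fid': {d, f, i} = 3 distinct letters.

3


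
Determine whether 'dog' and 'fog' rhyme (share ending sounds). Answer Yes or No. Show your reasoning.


Rime (stressed vowel + following sounds) of 'dog': -og = /ɒg/
Rime of 'fog': -og = /ɒg/
/ɒg/ and /ɒg/ are the same ending sound, so the words rhyme.

Yes


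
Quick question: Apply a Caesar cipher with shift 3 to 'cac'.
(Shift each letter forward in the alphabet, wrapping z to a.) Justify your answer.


Shift each letter by 3: c -> f, a -> d, c -> f. Result: 'fdf'.

fdf


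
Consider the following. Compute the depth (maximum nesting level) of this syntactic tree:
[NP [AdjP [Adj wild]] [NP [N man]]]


Count bracket nesting levels:
'[' at pos 0: depth = 1
'[' at pos 4: depth = 2
'[' at pos 10: depth = 3
'[' at pos 22: depth = 2
'[' at pos 26: depth = 3
Maximum depth reached: 3

3


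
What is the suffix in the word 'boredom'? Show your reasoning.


The word 'boredom' = 'bore' (root) + '-dom' (suffix). The suffix is '-dom'.

dom


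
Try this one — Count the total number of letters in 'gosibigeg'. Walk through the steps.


Spell out 'gosibigeg' and number each letter: g(1), o(2), s(3), i(4), b(5), i(6), g(7), e(8), g(9). Total: 9 letters.

9


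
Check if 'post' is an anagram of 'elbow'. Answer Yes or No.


Sorted letters of 'post': 'opst'
Sorted letters of 'elbow': 'below'
They do not match.

No


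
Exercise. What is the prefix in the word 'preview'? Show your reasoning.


The word 'preview' = 'pre' (prefix) + 'view' (root). The prefix is 'pre'.

pre


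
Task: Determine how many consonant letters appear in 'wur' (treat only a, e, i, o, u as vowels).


Consonants in 'wur': w, r = 2 consonants.

2


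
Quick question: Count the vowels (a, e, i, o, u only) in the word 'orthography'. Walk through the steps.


Vowels in 'orthography': o, o, a = 3 vowels.

3


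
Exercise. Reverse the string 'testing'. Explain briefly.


Reverse 'testing' character by character: 'gnitset'.

gnitset


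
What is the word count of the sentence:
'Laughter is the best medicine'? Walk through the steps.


Split into words: Laughter | is | the | best | medicine = 5 words.

5


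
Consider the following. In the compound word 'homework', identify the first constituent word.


Split 'homework' into 'home' + 'work'. The first part is 'home'.

home


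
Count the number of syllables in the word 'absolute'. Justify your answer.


Break 'absolute' into syllables: ab-so-lute -> ab | so | lute = 3 syllables

3 syllables


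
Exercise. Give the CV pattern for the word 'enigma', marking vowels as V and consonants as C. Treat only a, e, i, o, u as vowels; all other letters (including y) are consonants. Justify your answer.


Letter mapping: e = V, n = C, i = V, g = C, m = C, a = V.

VCVCCV


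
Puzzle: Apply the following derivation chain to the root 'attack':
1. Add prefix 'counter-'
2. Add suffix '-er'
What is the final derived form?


Step 1: Add prefix 'counter-' to 'attack' = 'counterattack'
Step 2: Add suffix '-er' to 'counterattack' = 'counterattacker'

counterattacker


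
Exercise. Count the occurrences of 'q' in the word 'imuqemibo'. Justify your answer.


Letter 'q' in 'imuqemibo': found at position(s) 4 = 1 occurrence(s).

1


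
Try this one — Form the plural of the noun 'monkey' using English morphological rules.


Apply rule: Add -s. 'monkey' becomes 'monkeys'.

monkeys


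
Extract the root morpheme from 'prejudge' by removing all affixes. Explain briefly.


Remove prefix 'pre' from 'prejudge' to get root 'judge'.

judge


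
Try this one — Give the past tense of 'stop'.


Apply rule: Double final consonant and add -ed. 'stop' becomes 'stopped'.

stopped


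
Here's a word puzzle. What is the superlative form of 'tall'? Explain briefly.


Apply superlative formation (add -est): 'tall' -> 'tallest'.

tallest


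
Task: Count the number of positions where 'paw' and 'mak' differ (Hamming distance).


Alignment:
Position 1: 'p' vs 'm' = DIFFER
Position 2: 'a' vs 'a' = match
Position 3: 'w' vs 'k' = DIFFER
Total differences: 2

2


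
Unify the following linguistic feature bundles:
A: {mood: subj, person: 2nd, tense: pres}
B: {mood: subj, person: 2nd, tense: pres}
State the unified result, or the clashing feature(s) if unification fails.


Compare features:
mood: A=subj vs B=subj -> unified: subj
person: A=2nd vs B=2nd -> unified: 2nd
tense: A=pres vs B=pres -> unified: pres
No clashes found.

Unified: {mood: subj, person: 2nd, tense: pres}


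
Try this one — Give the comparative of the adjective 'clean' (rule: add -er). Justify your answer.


Apply comparative formation (add -er): 'clean' -> 'cleaner'.

cleaner


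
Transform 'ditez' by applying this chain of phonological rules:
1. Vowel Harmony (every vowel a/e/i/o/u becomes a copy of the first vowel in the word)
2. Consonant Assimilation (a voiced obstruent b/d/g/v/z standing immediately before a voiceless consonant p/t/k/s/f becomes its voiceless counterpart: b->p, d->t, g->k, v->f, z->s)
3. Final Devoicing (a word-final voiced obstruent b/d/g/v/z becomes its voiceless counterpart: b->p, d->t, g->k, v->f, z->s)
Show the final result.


Starting form: 'ditez'
Rule 1: Vowel Harmony: all vowels become 'i' (matching first vowel). 'ditez' -> 'ditiz'
Rule 2: Consonant Assimilation: no voiced obstruent (b/d/g/v/z) stands immediately before a voiceless consonant (p/t/k/s/f). No change.
Rule 3: Final Devoicing: word-final voiced obstruent 'z' becomes voiceless 's'. 'ditiz' -> 'ditis'
Final form: 'ditis'

ditis


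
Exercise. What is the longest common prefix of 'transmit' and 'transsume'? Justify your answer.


Compare from the start: 5 characters match: 'trans'. Mismatch at position 6: 'm' vs 's'.

trans


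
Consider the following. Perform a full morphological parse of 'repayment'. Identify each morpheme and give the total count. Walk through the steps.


Step 1: Identify prefix: 're' (meaning: again)
Step 2: Identify root: 'pay'
Step 3: Identify suffix(es): 'ment'
Decomposition: re- (prefix: again) + pay (root) + -ment (suffix: action/result)
Total morphemes: 3

3 morphemes (re- (prefix: again) + pay (root) + -ment (suffix: action/result))


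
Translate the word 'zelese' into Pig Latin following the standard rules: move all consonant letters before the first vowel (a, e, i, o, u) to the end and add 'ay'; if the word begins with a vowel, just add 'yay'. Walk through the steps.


'zelese': move consonant cluster 'z' to end and add 'ay': 'elesezay'.

elesezay


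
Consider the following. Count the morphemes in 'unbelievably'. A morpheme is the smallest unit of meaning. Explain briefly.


Decomposition: un- (prefix) + believe (root) + -able (suffix) + -ly (suffix) = 4 morpheme(s)

4 morphemes


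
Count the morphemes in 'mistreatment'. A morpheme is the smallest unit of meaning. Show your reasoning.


Decomposition: mis- (prefix) + treat (root) + -ment (suffix) = 3 morpheme(s)

3 morphemes


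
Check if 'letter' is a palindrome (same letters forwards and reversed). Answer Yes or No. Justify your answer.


Forward: 'letter'
Reversed: 'rettel'
They differ.

No


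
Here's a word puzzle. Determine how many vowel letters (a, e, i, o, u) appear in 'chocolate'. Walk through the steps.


Vowels in 'chocolate': o, o, a, e = 4 vowels.

4


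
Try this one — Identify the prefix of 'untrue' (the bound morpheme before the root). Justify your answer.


The word 'untrue' = 'un' (prefix) + 'true' (root). The prefix is 'un'.

un


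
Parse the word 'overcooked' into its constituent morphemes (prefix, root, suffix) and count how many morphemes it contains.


Step 1: Identify prefix: 'over' (meaning: excessively)
Step 2: Identify root: 'cook'
Step 3: Identify suffix(es): 'ed'
Decomposition: over- (prefix: excessively) + cook (root) + -ed (suffix: past)
Total morphemes: 3

3 morphemes (over- (prefix: excessively) + cook (root) + -ed (suffix: past))


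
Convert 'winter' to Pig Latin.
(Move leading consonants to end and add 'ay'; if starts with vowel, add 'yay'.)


'winter': move consonant cluster 'w' to end and add 'ay': 'interway'.

interway


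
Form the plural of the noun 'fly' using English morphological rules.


Apply rule: Change -y to -ies (consonant + y). 'fly' becomes 'flies'.

flies


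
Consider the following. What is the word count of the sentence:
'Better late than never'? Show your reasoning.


Split into words: Better | late | than | never = 4 words.

4


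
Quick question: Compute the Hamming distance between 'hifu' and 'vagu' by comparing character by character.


Alignment:
Position 1: 'h' vs 'v' = DIFFER
Position 2: 'i' vs 'a' = DIFFER
Position 3: 'f' vs 'g' = DIFFER
Position 4: 'u' vs 'u' = match
Total differences: 3

3


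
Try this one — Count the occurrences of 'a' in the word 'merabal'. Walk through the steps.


Letter 'a' in 'merabal': found at position(s) 4, 6 = 2 occurrence(s).

2


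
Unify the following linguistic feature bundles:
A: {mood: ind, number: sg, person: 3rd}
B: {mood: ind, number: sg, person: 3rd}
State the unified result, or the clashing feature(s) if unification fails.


Compare features:
mood: A=ind vs B=ind -> unified: ind
number: A=sg vs B=sg -> unified: sg
person: A=3rd vs B=3rd -> unified: 3rd
No clashes found.

Unified: {mood: ind, number: sg, person: 3rd}


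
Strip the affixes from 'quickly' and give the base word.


Remove suffix '-ly' from 'quickly' to get root 'quick'.

quick


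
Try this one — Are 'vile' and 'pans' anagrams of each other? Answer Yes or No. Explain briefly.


Sorted letters of 'vile': 'eilv'
Sorted letters of 'pans': 'anps'
They do not match.

No


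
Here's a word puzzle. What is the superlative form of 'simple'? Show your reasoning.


Apply superlative formation (ends in e: add -st): 'simple' -> 'simplest'.

simplest


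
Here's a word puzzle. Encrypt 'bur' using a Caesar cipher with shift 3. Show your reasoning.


Shift each letter by 3: b -> e, u -> x, r -> u. Result: 'exu'.

exu


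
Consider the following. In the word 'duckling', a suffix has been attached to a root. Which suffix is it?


The word 'duckling' = 'duck' (root) + '-ling' (suffix). The suffix is '-ling'.

ling


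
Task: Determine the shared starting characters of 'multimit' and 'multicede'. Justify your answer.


Compare from the start: 5 characters match: 'multi'. Mismatch at position 6: 'm' vs 'c'.

multi


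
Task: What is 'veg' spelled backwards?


Reverse 'veg' character by character: 'gev'.

gev


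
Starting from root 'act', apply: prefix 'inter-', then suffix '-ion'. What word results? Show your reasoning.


Step 1: Add prefix 'inter-' to 'act' = 'interact'
Step 2: Add suffix '-ion' to 'interact' = 'interaction'

interaction


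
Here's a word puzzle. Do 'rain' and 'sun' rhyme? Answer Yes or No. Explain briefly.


Rime (stressed vowel + following sounds) of 'rain': -ain = /eɪn/
Rime of 'sun': -un = /ʌn/
/eɪn/ and /ʌn/ are different ending sounds, so the words do not rhyme.

No


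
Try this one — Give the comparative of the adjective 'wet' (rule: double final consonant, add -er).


Apply comparative formation (double final consonant, add -er): 'wet' -> 'wetter'.

wetter


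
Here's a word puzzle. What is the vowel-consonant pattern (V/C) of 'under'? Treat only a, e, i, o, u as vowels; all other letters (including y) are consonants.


Letter mapping: u = V, n = C, d = C, e = V, r = C.

VCCVC


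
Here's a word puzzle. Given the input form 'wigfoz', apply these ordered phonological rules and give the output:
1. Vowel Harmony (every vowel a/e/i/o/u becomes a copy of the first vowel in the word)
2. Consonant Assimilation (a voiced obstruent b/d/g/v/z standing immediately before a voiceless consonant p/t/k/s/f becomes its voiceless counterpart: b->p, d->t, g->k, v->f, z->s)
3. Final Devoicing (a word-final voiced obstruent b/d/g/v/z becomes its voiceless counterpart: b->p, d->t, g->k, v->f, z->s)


Starting form: 'wigfoz'
Rule 1: Vowel Harmony: all vowels become 'i' (matching first vowel). 'wigfoz' -> 'wigfiz'
Rule 2: Consonant Assimilation: voiced obstruent before voiceless consonant becomes voiceless ('gf' -> 'kf'). 'wigfiz' -> 'wikfiz'
Rule 3: Final Devoicing: word-final voiced obstruent 'z' becomes voiceless 's'. 'wikfiz' -> 'wikfis'
Final form: 'wikfis'

wikfis


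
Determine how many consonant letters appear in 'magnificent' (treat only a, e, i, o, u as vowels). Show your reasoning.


Consonants in 'magnificent': m, g, n, f, c, n, t = 7 consonants.

7


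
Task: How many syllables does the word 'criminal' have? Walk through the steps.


Break 'criminal' into syllables: crim-i-nal -> crim | i | nal = 3 syllables

3 syllables


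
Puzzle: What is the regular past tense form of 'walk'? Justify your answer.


Apply rule: Add -ed. 'walk' becomes 'walked'.

walked


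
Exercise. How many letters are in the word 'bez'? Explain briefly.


Spell out 'bez' and number each letter: b(1), e(2), z(3). Total: 3 letters.

3


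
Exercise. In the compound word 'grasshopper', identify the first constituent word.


Split 'grasshopper' into 'grass' + 'hopper'. The first part is 'grass'.

grass


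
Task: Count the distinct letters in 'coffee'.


Unique letters in 'coffee': {c, e, f, o} = 4 distinct letters.

4


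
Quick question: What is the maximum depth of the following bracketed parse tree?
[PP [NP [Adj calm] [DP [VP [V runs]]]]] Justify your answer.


Count bracket nesting levels:
'[' at pos 0: depth = 1
'[' at pos 4: depth = 2
'[' at pos 8: depth = 3
'[' at pos 19: depth = 3
'[' at pos 23: depth = 4
'[' at pos 27: depth = 5
Maximum depth reached: 5

5


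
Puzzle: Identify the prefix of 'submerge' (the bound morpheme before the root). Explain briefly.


The word 'submerge' = 'sub' (prefix) + 'merge' (root). The prefix is 'sub'.

sub


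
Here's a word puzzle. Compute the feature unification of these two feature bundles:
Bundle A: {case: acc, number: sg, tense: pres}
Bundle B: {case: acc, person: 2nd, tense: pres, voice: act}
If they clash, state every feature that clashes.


Compare features:
case: A=acc vs B=acc -> unified: acc
number: A=sg vs B=_ -> unified: sg
person: A=_ vs B=2nd -> unified: 2nd
tense: A=pres vs B=pres -> unified: pres
voice: A=_ vs B=act -> unified: act
No clashes found.

Unified: {case: acc, number: sg, person: 2nd, tense: pres, voice: act}


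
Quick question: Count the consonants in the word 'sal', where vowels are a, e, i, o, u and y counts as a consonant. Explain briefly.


Consonants in 'sal': s, l = 2 consonants.

2


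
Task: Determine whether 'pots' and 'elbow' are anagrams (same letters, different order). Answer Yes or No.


Sorted letters of 'pots': 'opst'
Sorted letters of 'elbow': 'below'
They do not match.

No


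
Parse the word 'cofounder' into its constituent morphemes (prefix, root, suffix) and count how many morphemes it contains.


Step 1: Identify prefix: 'co' (meaning: together)
Step 2: Identify root: 'found'
Step 3: Identify suffix(es): 'er'
Decomposition: co- (prefix: together) + found (root) + -er (suffix: one who)
Total morphemes: 3

3 morphemes (co- (prefix: together) + found (root) + -er (suffix: one who))


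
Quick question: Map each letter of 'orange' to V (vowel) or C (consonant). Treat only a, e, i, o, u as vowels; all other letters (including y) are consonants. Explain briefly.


Letter mapping: o = V, r = C, a = V, n = C, g = C, e = V.

VCVCCV


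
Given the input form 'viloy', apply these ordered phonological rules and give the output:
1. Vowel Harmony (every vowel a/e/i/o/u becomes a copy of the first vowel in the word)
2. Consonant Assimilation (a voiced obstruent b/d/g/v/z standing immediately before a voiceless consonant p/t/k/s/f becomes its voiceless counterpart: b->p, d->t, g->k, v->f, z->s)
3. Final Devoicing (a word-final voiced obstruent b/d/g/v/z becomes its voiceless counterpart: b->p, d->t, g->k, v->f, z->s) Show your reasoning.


Starting form: 'viloy'
Rule 1: Vowel Harmony: all vowels become 'i' (matching first vowel). 'viloy' -> 'viliy'
Rule 2: Consonant Assimilation: no voiced obstruent (b/d/g/v/z) stands immediately before a voiceless consonant (p/t/k/s/f). No change.
Rule 3: Final Devoicing: final consonant 'y' is not one of the voiced obstruents b/d/g/v/z. No change.
Final form: 'viliy'

viliy


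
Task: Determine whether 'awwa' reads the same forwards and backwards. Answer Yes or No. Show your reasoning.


Forward: 'awwa'
Reversed: 'awwa'
They are identical.

Yes


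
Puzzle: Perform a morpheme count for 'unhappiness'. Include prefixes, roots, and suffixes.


Decomposition: un- (prefix) + happy (root) + -ness (suffix) = 3 morpheme(s)

3 morphemes


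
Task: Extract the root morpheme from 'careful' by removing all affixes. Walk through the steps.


Remove suffix '-ful' from 'careful' to get root 'care'.

care


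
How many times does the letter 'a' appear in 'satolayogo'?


Letter 'a' in 'satolayogo': found at position(s) 2, 6 = 2 occurrence(s).

2


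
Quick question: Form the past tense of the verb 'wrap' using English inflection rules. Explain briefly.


Apply rule: Double final consonant and add -ed. 'wrap' becomes 'wrapped'.

wrapped


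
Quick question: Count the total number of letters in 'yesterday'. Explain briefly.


Spell out 'yesterday' and number each letter: y(1), e(2), s(3), t(4), e(5), r(6), d(7), a(8), y(9). Total: 9 letters.

9


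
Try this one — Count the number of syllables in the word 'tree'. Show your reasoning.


Break 'tree' into syllables: tree -> tree = 1 syllable

1 syllable


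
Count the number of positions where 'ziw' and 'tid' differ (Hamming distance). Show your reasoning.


Alignment:
Position 1: 'z' vs 't' = DIFFER
Position 2: 'i' vs 'i' = match
Position 3: 'w' vs 'd' = DIFFER
Total differences: 2

2


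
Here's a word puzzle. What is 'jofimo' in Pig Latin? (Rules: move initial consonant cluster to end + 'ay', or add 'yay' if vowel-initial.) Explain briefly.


'jofimo': move consonant cluster 'j' to end and add 'ay': 'ofimojay'.

ofimojay


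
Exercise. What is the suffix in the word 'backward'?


The word 'backward' = 'back' (root) + '-ward' (suffix). The suffix is '-ward'.

ward


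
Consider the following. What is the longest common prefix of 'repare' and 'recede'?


Compare from the start: 2 characters match: 're'. Mismatch at position 3: 'p' vs 'c'.

re


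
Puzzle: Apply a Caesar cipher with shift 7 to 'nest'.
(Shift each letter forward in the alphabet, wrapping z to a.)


Shift each letter by 7: n -> u, e -> l, s -> z, t -> a. Result: 'ulza'.

ulza


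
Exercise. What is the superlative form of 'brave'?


Apply superlative formation (ends in e: add -st): 'brave' -> 'bravest'.

bravest


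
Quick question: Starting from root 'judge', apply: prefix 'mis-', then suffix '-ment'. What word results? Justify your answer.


Step 1: Add prefix 'mis-' to 'judge' = 'misjudge'
Step 2: Add suffix '-ment' to 'misjudge' = 'misjudgment'

misjudgment


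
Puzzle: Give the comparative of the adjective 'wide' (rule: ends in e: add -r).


Apply comparative formation (ends in e: add -r): 'wide' -> 'wider'.

wider


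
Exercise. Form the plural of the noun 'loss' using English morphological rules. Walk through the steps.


Apply rule: Add -es (sibilant/fricative ending). 'loss' becomes 'losses'.

losses


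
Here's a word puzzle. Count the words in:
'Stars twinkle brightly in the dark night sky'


Split into words: Stars | twinkle | brightly | in | the | dark | night | sky = 8 words.

8


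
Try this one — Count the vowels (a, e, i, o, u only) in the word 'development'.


Vowels in 'development': e, e, o, e = 4 vowels.

4


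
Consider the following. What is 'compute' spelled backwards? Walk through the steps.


Reverse 'compute' character by character: 'etupmoc'.

etupmoc


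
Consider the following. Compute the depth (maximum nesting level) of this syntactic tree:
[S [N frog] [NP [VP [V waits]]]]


Count bracket nesting levels:
'[' at pos 0: depth = 1
'[' at pos 3: depth = 2
'[' at pos 12: depth = 2
'[' at pos 16: depth = 3
'[' at pos 20: depth = 4
Maximum depth reached: 4

4


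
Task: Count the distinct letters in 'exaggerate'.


Unique letters in 'exaggerate': {a, e, g, r, t, x} = 6 distinct letters.

6


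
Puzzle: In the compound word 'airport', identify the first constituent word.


Split 'airport' into 'air' + 'port'. The first part is 'air'.

air


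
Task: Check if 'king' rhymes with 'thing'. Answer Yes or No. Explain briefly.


Rime (stressed vowel + following sounds) of 'king': -ing = /ɪŋ/
Rime of 'thing': -ing = /ɪŋ/
/ɪŋ/ and /ɪŋ/ are the same ending sound, so the words rhyme.

Yes


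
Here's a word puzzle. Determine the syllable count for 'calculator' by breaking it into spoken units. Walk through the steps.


Break 'calculator' into syllables: cal-cu-la-tor -> cal | cu | la | tor = 4 syllables

4 syllables


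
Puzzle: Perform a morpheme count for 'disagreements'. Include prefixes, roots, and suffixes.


Decomposition: dis- (prefix) + agree (root) + -ment (suffix) + -s (plural) = 4 morpheme(s)

4 morphemes


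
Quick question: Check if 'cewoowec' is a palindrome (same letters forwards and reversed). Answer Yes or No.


Forward: 'cewoowec'
Reversed: 'cewoowec'
They are identical.

Yes


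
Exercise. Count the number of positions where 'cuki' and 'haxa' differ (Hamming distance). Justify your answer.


Alignment:
Position 1: 'c' vs 'h' = DIFFER
Position 2: 'u' vs 'a' = DIFFER
Position 3: 'k' vs 'x' = DIFFER
Position 4: 'i' vs 'a' = DIFFER
Total differences: 4

4


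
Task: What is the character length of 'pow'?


Spell out 'pow' and number each letter: p(1), o(2), w(3). Total: 3 letters.

3


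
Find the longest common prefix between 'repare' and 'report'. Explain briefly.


Compare from the start: 3 characters match: 'rep'. Mismatch at position 4: 'a' vs 'o'.

rep


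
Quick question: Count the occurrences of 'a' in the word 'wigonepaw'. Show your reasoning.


Letter 'a' in 'wigonepaw': found at position(s) 8 = 1 occurrence(s).

1


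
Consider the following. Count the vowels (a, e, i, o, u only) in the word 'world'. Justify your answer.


Vowels in 'world': o = 1 vowels.

1


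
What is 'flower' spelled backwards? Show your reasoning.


Reverse 'flower' character by character: 'rewolf'.

rewolf


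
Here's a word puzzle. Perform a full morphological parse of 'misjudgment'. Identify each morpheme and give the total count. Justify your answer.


Step 1: Identify prefix: 'mis' (meaning: wrongly)
Step 2: Identify root: 'judge'
Step 3: Identify suffix(es): 'ment'
Decomposition: mis- (prefix: wrongly) + judge (root) + -ment (suffix: action/result)
Total morphemes: 3

3 morphemes (mis- (prefix: wrongly) + judge (root) + -ment (suffix: action/result))


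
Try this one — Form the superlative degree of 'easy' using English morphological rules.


Apply superlative formation (consonant + y: change y to i, add -est): 'easy' -> 'easiest'.

easiest


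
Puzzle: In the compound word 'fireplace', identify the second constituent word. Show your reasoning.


Split 'fireplace' into 'fire' + 'place'. The second part is 'place'.

place


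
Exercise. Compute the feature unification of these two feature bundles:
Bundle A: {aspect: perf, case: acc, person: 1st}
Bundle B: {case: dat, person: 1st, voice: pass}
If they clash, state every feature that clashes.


Compare features:
aspect: A=perf vs B=_ -> unified: perf
case: A=acc vs B=dat -> CLASH
person: A=1st vs B=1st -> unified: 1st
voice: A=_ vs B=pass -> unified: pass
Clash detected on feature 'case' (acc vs dat); unification fails.

CLASH on 'case' (acc vs dat)


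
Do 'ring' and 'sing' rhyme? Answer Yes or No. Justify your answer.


Rime (stressed vowel + following sounds) of 'ring': -ing = /ɪŋ/
Rime of 'sing': -ing = /ɪŋ/
/ɪŋ/ and /ɪŋ/ are the same ending sound, so the words rhyme.

Yes


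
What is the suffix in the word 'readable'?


The word 'readable' = 'read' (root) + '-able' (suffix). The suffix is '-able'.

able


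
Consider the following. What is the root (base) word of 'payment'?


Remove suffix '-ment' from 'payment' to get root 'pay'.

pay


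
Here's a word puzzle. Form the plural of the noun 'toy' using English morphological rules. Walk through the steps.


Apply rule: Add -s. 'toy' becomes 'toys'.

toys


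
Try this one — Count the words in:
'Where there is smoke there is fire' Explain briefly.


Split into words: Where | there | is | smoke | there | is | fire = 7 words.

7


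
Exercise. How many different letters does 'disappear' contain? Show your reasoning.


Unique letters in 'disappear': {a, d, e, i, p, r, s} = 7 distinct letters.

7


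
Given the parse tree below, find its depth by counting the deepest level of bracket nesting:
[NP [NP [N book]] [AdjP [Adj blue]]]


Count bracket nesting levels:
'[' at pos 0: depth = 1
'[' at pos 4: depth = 2
'[' at pos 8: depth = 3
'[' at pos 18: depth = 2
'[' at pos 24: depth = 3
Maximum depth reached: 3

3


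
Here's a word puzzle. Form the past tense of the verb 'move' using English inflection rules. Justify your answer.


Apply rule: Add -d (word ends in -e). 'move' becomes 'moved'.

moved


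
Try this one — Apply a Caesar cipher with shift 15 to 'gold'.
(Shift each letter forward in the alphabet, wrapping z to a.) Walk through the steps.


Shift each letter by 15: g -> v, o -> d, l -> a, d -> s. Result: 'vdas'.

vdas


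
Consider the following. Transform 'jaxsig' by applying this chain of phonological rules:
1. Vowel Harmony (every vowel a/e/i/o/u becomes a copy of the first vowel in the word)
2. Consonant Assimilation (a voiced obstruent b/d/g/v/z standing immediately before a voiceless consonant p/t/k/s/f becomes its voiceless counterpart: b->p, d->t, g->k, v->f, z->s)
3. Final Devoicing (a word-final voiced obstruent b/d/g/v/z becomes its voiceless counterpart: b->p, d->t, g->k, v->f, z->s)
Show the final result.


Starting form: 'jaxsig'
Rule 1: Vowel Harmony: all vowels become 'a' (matching first vowel). 'jaxsig' -> 'jaxsag'
Rule 2: Consonant Assimilation: no voiced obstruent (b/d/g/v/z) stands immediately before a voiceless consonant (p/t/k/s/f). No change.
Rule 3: Final Devoicing: word-final voiced obstruent 'g' becomes voiceless 'k'. 'jaxsag' -> 'jaxsak'
Final form: 'jaxsak'

jaxsak


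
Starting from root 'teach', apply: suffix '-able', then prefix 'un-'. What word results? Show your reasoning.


Step 1: Add suffix '-able' to 'teach' = 'teachable'
Step 2: Add prefix 'un-' to 'teachable' = 'unteachable'

unteachable


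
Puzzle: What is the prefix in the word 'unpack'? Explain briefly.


The word 'unpack' = 'un' (prefix) + 'pack' (root). The prefix is 'un'.

un


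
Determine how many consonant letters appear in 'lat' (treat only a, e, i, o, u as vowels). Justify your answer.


Consonants in 'lat': l, t = 2 consonants.

2


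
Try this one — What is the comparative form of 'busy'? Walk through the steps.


Apply comparative formation (consonant + y: change y to i, add -er): 'busy' -> 'busier'.

busier


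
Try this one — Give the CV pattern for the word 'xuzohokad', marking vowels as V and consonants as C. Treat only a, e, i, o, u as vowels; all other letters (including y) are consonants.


Letter mapping: x = C, u = V, z = C, o = V, h = C, o = V, k = C, a = V, d = C.

CVCVCVCVC


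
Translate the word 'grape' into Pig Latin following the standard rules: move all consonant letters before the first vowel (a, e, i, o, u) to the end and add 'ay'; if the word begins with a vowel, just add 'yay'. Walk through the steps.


'grape': move consonant cluster 'gr' to end and add 'ay': 'apegray'.

apegray


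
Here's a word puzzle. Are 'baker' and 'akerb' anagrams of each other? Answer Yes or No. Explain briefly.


Sorted letters of 'baker': 'abekr'
Sorted letters of 'akerb': 'abekr'
They match.

Yes


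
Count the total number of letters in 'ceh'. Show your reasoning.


Spell out 'ceh' and number each letter: c(1), e(2), h(3). Total: 3 letters.

3


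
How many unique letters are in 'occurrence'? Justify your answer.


Unique letters in 'occurrence': {c, e, n, o, r, u} = 6 distinct letters.

6


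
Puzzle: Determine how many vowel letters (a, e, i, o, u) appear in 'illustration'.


Vowels in 'illustration': i, u, a, i, o = 5 vowels.

5


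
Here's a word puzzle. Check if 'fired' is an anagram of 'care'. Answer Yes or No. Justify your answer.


Sorted letters of 'fired': 'defir'
Sorted letters of 'care': 'acer'
They do not match.

No


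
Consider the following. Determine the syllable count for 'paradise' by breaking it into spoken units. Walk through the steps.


Break 'paradise' into syllables: par-a-dise -> par | a | dise = 3 syllables

3 syllables


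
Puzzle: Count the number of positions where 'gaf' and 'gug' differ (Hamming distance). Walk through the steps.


Alignment:
Position 1: 'g' vs 'g' = match
Position 2: 'a' vs 'u' = DIFFER
Position 3: 'f' vs 'g' = DIFFER
Total differences: 2

2


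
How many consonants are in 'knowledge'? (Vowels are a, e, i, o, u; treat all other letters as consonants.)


Consonants in 'knowledge': k, n, w, l, d, g = 6 consonants.

6


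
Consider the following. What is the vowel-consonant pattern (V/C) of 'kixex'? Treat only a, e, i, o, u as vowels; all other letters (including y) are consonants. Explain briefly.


Letter mapping: k = C, i = V, x = C, e = V, x = C.

CVCVC


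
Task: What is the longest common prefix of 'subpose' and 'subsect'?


Compare from the start: 3 characters match: 'sub'. Mismatch at position 4: 'p' vs 's'.

sub


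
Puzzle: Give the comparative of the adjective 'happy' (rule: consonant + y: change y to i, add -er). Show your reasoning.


Apply comparative formation (consonant + y: change y to i, add -er): 'happy' -> 'happier'.

happier


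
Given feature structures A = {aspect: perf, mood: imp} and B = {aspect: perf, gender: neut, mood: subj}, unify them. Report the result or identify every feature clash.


Compare features:
aspect: A=perf vs B=perf -> unified: perf
gender: A=_ vs B=neut -> unified: neut
mood: A=imp vs B=subj -> CLASH
Clash detected on feature 'mood' (imp vs subj); unification fails.

CLASH on 'mood' (imp vs subj)


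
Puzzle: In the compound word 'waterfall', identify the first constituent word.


Split 'waterfall' into 'water' + 'fall'. The first part is 'water'.

water


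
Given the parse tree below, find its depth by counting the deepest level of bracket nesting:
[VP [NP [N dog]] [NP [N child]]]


Count bracket nesting levels:
'[' at pos 0: depth = 1
'[' at pos 4: depth = 2
'[' at pos 8: depth = 3
'[' at pos 17: depth = 2
'[' at pos 21: depth = 3
Maximum depth reached: 3

3


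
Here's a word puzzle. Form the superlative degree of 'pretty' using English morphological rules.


Apply superlative formation (consonant + y: change y to i, add -est): 'pretty' -> 'prettiest'.

prettiest


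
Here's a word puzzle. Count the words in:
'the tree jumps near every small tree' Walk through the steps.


Split into words: the | tree | jumps | near | every | small | tree = 7 words.

7


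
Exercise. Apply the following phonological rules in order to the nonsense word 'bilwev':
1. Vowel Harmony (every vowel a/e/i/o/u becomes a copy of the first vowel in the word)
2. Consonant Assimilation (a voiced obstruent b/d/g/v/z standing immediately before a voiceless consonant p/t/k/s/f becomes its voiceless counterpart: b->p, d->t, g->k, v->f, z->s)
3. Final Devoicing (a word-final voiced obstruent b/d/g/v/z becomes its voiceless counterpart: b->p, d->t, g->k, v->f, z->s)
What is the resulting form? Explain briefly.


Starting form: 'bilwev'
Rule 1: Vowel Harmony: all vowels become 'i' (matching first vowel). 'bilwev' -> 'bilwiv'
Rule 2: Consonant Assimilation: no voiced obstruent (b/d/g/v/z) stands immediately before a voiceless consonant (p/t/k/s/f). No change.
Rule 3: Final Devoicing: word-final voiced obstruent 'v' becomes voiceless 'f'. 'bilwiv' -> 'bilwif'
Final form: 'bilwif'

bilwif


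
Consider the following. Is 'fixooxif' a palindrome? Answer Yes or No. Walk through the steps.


Forward: 'fixooxif'
Reversed: 'fixooxif'
They are identical.

Yes


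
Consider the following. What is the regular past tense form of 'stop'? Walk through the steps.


Apply rule: Double final consonant and add -ed. 'stop' becomes 'stopped'.

stopped


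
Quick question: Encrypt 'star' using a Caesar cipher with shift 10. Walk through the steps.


Shift each letter by 10: s -> c, t -> d, a -> k, r -> b. Result: 'cdkb'.

cdkb


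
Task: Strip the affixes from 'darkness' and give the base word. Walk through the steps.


Remove suffix '-ness' from 'darkness' to get root 'dark'.

dark


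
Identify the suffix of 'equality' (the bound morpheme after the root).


The word 'equality' = 'equal' (root) + '-ity' (suffix). The suffix is '-ity'.

ity


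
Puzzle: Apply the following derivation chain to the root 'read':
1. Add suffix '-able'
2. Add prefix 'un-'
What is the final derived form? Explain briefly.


Step 1: Add suffix '-able' to 'read' = 'readable'
Step 2: Add prefix 'un-' to 'readable' = 'unreadable'

unreadable


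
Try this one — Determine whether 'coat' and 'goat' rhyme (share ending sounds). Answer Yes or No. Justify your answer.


Rime (stressed vowel + following sounds) of 'coat': -oat = /oʊt/
Rime of 'goat': -oat = /oʊt/
/oʊt/ and /oʊt/ are the same ending sound, so the words rhyme.

Yes


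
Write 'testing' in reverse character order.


Reverse 'testing' character by character: 'gnitset'.

gnitset


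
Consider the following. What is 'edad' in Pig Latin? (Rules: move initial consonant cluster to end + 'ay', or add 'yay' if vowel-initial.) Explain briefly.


'edad' starts with a vowel, so add 'yay': 'edadyay'.

edadyay


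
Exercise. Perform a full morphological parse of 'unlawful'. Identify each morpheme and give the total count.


Step 1: Identify prefix: 'un' (meaning: not/reverse)
Step 2: Identify root: 'law'
Step 3: Identify suffix(es): 'ful'
Decomposition: un- (prefix: not/reverse) + law (root) + -ful (suffix: full of)
Total morphemes: 3

3 morphemes (un- (prefix: not/reverse) + law (root) + -ful (suffix: full of))


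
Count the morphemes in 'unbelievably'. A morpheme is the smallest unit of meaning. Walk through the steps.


Decomposition: un- (prefix) + believe (root) + -able (suffix) + -ly (suffix) = 4 morpheme(s)

4 morphemes


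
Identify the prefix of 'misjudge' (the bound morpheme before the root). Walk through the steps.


The word 'misjudge' = 'mis' (prefix) + 'judge' (root). The prefix is 'mis'.

mis


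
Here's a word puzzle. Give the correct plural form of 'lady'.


Apply rule: Change -y to -ies (consonant + y). 'lady' becomes 'ladies'.

ladies


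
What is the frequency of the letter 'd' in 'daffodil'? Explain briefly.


Letter 'd' in 'daffodil': found at position(s) 1, 6 = 2 occurrence(s).

2


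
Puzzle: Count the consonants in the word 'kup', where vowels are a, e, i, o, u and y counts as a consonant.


Consonants in 'kup': k, p = 2 consonants.

2


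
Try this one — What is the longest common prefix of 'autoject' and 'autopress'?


Compare from the start: 4 characters match: 'auto'. Mismatch at position 5: 'j' vs 'p'.

auto


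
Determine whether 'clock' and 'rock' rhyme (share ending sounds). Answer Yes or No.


Rime (stressed vowel + following sounds) of 'clock': -ock = /ɒk/
Rime of 'rock': -ock = /ɒk/
/ɒk/ and /ɒk/ are the same ending sound, so the words rhyme.

Yes


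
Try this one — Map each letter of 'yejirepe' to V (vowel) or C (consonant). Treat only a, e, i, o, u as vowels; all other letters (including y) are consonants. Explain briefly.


Letter mapping: y = C, e = V, j = C, i = V, r = C, e = V, p = C, e = V.

CVCVCVCV


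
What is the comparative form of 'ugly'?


Apply comparative formation (consonant + y: change y to i, add -er): 'ugly' -> 'uglier'.

uglier


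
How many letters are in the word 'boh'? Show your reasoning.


Spell out 'boh' and number each letter: b(1), o(2), h(3). Total: 3 letters.

3


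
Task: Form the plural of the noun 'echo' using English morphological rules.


Apply rule: Add -es (consonant + o). 'echo' becomes 'echoes'.

echoes


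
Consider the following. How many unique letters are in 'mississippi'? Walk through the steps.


Unique letters in 'mississippi': {i, m, p, s} = 4 distinct letters.

4


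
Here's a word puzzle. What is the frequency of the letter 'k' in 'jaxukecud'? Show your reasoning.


Letter 'k' in 'jaxukecud': found at position(s) 5 = 1 occurrence(s).

1


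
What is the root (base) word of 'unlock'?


Remove prefix 'un' from 'unlock' to get root 'lock'.

lock


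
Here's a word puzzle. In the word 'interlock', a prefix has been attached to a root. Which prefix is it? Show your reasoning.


The word 'interlock' = 'inter' (prefix) + 'lock' (root). The prefix is 'inter'.

inter


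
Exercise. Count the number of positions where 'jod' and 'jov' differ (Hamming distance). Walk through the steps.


Alignment:
Position 1: 'j' vs 'j' = match
Position 2: 'o' vs 'o' = match
Position 3: 'd' vs 'v' = DIFFER
Total differences: 1

1


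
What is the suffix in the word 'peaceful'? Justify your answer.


The word 'peaceful' = 'peace' (root) + '-ful' (suffix). The suffix is '-ful'.

ful


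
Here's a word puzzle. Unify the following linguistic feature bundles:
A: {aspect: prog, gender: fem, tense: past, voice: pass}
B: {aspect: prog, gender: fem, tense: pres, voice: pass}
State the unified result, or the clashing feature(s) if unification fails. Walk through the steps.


Compare features:
aspect: A=prog vs B=prog -> unified: prog
gender: A=fem vs B=fem -> unified: fem
tense: A=past vs B=pres -> CLASH
voice: A=pass vs B=pass -> unified: pass
Clash detected on feature 'tense' (past vs pres); unification fails.

CLASH on 'tense' (past vs pres)
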